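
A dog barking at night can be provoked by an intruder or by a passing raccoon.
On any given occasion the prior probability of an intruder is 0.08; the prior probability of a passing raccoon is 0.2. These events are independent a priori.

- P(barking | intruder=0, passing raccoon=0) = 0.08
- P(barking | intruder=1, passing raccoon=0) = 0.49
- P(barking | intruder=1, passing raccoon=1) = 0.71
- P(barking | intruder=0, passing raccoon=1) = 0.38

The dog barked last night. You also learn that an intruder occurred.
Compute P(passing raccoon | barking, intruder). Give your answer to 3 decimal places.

P(passing raccoon | barking, intruder) ≈ 0.266

Enumerate both values of passing raccoon and weight by the priors:
  P(barking | intruder) = 0.49·0.8 + 0.71·0.2
        = 0.392000 + 0.142000 = 0.534000
Keeping only the passing raccoon-present terms gives 0.142000, so
  P(passing raccoon | barking, intruder) = 0.142000 / 0.534000 ≈ 0.266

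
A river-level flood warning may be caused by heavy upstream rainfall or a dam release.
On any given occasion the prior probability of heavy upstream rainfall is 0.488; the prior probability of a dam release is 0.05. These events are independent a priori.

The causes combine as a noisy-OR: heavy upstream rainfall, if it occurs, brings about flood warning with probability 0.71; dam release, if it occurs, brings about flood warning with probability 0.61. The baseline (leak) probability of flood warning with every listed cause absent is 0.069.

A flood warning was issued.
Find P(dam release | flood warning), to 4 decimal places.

P(dam release | flood warning) ≈ 0.0930

Under noisy-OR, P(flood warning | causes) = 1 − (1−0.069)·∏(1−qᵢ) over the active causes.
For the numerator, keep only dam release=true terms: 0.016305 + 0.021831 = 0.038136
The normalizing constant is 0.069*0.512*0.95 + 0.63691*0.512*0.05 + 0.73001*0.488*0.95 + 0.894704*0.488*0.05 = 0.410131
P(dam release | flood warning) = 0.038136/0.410131 ≈ 0.0930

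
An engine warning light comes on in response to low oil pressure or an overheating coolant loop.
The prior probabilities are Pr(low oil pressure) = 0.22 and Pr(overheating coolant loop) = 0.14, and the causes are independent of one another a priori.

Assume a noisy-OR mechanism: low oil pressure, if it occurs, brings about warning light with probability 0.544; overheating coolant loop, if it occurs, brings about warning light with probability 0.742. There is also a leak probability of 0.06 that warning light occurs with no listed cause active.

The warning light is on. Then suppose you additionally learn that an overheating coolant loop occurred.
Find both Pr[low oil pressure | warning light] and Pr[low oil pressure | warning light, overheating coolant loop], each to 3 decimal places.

Under noisy-OR, P(warning light | causes) = 1 − (1−0.06)·∏(1−qᵢ) over the active causes.
Enumerate the 4 (low oil pressure, overheating coolant loop) configurations and weight by the priors:
  P(warning light) = 0.06·0.78·0.86 + 0.75748·0.78·0.14 + 0.57136·0.22·0.86 + 0.889411·0.22·0.14
        = 0.040248 + 0.082717 + 0.108101 + 0.027394 = 0.258460
Keeping only the low oil pressure-present terms gives 0.135495, so
  P(low oil pressure | warning light) = 0.135495 / 0.258460 ≈ 0.524

Now also conditioning on overheating coolant loop=true:
Enumerate both values of low oil pressure and weight by the priors:
  P(warning light | overheating coolant loop) = 0.75748·0.78 + 0.889411·0.22
        = 0.590834 + 0.195670 = 0.786504
Keeping only the low oil pressure-present terms gives 0.195670, so
  P(low oil pressure | warning light, overheating coolant loop) = 0.195670 / 0.786504 ≈ 0.249
— overheating coolant loop explains away the evidence for low oil pressure.

Pr[low oil pressure | warning light] ≈ 0.524; Pr[low oil pressure | warning light, overheating coolant loop] ≈ 0.249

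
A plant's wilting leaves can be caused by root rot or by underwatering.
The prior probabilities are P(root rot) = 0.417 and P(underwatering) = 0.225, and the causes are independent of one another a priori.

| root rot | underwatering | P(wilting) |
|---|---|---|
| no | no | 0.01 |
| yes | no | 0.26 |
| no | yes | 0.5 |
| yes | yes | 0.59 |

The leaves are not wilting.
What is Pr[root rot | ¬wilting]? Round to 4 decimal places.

Sum P(¬wilting|·) weighted by the priors over the 4 (root rot, underwatering) configurations:
  P(¬wilting) = 0.99*0.583*0.775 + 0.5*0.583*0.225 + 0.74*0.417*0.775 + 0.41*0.417*0.225
        = 0.447307 + 0.065587 + 0.239149 + 0.038468 = 0.790511
Configurations with root rot contribute 0.277617, so
  P(root rot | ¬wilting) = 0.277617 / 0.790511 ≈ 0.3512

Pr[root rot | ¬wilting] ≈ 0.3512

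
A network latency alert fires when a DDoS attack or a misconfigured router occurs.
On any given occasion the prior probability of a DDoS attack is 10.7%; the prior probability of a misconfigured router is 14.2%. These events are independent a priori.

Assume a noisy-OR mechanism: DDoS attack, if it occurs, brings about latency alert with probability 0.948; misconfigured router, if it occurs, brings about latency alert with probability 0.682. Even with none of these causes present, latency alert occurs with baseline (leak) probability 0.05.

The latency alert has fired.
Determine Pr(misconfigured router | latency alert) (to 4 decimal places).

Pr(misconfigured router | latency alert) ≈ 0.4517

Under noisy-OR, P(latency alert | causes) = 1 − (1−0.05)·∏(1−qᵢ) over the active causes.
Sum P(latency alert|·) weighted by the priors over the 4 (DDoS attack, misconfigured router) configurations:
  P(latency alert) = 0.05·0.893·0.858 + 0.6979·0.893·0.142 + 0.9506·0.107·0.858 + 0.984291·0.107·0.142
        = 0.038310 + 0.088498 + 0.087271 + 0.014955 = 0.229034
The terms with misconfigured router present sum to 0.103453, so
  P(misconfigured router | latency alert) = 0.103453 / 0.229034 ≈ 0.4517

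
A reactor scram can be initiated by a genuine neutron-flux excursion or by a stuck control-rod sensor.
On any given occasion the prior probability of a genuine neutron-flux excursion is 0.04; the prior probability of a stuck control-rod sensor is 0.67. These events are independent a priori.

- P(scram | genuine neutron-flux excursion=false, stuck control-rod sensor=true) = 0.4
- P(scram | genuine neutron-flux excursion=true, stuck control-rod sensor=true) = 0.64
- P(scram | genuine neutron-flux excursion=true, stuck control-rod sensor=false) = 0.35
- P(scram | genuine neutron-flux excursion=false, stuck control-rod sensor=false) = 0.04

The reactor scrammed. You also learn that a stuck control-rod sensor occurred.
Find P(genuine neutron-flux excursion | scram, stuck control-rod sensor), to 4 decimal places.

P(genuine neutron-flux excursion | scram, stuck control-rod sensor) ≈ 0.0625

Weight on genuine neutron-flux excursion=true, given the evidence: 0.64*0.04 = 0.025600
Denominator P(scram | stuck control-rod sensor): 0.4*0.96 + 0.64*0.04 = 0.409600
Posterior = 0.025600 / 0.409600 ≈ 0.0625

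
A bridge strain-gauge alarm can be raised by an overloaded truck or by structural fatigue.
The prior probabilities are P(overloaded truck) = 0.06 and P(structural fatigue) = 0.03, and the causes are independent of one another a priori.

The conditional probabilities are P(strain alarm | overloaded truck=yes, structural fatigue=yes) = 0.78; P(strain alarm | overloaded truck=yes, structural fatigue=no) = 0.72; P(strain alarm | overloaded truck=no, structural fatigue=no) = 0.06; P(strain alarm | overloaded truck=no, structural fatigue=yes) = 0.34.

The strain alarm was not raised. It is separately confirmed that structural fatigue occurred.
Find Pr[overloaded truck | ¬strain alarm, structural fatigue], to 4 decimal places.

Weight on overloaded truck=true, given the evidence: 0.22*0.06 = 0.013200
Denominator P(¬strain alarm | structural fatigue): 0.66*0.94 + 0.22*0.06 = 0.633600
Posterior = 0.013200 / 0.633600 ≈ 0.0208

Pr[overloaded truck | ¬strain alarm, structural fatigue] ≈ 0.0208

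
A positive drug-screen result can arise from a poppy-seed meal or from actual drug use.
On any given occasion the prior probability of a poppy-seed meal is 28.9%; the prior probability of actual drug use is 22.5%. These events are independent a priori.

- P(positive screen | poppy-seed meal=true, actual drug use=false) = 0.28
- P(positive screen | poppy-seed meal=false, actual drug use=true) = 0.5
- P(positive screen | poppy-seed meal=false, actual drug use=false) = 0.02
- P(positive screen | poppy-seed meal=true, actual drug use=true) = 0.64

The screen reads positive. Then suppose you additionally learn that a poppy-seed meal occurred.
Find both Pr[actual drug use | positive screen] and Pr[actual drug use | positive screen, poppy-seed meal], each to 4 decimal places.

P(positive screen) = 0.02*0.711*0.775 + 0.5*0.711*0.225 + 0.28*0.289*0.775 + 0.64*0.289*0.225 = 0.011021 + 0.079988 + 0.062713 + 0.041616 = 0.195338
Restricting to configurations with actual drug use present: 0.079988 + 0.041616 = 0.121604.
So P(actual drug use | positive screen) = 0.121604/0.195338 ≈ 0.6225.

With the extra evidence:
Sum P(positive screen|·) weighted by the priors over both values of actual drug use:
  P(positive screen | poppy-seed meal) = 0.28×0.775 + 0.64×0.225
        = 0.217000 + 0.144000 = 0.361000
The terms with actual drug use present sum to 0.144000, so
  P(actual drug use | positive screen, poppy-seed meal) = 0.144000 / 0.361000 ≈ 0.3989
— poppy-seed meal explains away the evidence for actual drug use.

Pr[actual drug use | positive screen] ≈ 0.6225; Pr[actual drug use | positive screen, poppy-seed meal] ≈ 0.3989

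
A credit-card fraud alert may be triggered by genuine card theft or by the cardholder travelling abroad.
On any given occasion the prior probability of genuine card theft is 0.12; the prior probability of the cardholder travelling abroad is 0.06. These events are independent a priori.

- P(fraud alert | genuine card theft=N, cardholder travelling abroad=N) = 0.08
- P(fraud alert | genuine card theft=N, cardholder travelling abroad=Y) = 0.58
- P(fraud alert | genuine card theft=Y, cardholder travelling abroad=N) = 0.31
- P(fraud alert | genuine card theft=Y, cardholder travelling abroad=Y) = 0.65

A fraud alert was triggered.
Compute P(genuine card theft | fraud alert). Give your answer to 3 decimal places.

P(genuine card theft | fraud alert) ≈ 0.291

By total probability over the 4 (genuine card theft, cardholder travelling abroad) configurations:
  P(fraud alert) = 0.08*0.88*0.94 + 0.58*0.88*0.06 + 0.31*0.12*0.94 + 0.65*0.12*0.06
        = 0.066176 + 0.030624 + 0.034968 + 0.004680 = 0.136448
The terms with genuine card theft present sum to 0.039648, so
  P(genuine card theft | fraud alert) = 0.039648 / 0.136448 ≈ 0.291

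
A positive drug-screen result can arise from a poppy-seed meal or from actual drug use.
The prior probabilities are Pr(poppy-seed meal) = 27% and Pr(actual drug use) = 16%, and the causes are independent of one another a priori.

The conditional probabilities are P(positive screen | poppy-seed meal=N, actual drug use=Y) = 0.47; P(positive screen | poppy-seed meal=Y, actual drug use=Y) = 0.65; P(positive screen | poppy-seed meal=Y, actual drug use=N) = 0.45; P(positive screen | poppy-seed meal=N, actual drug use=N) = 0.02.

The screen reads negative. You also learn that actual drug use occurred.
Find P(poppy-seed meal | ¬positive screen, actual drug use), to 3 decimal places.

P(poppy-seed meal | ¬positive screen, actual drug use) ≈ 0.196

For the numerator, keep only poppy-seed meal=true terms: 0.35×0.27 = 0.094500
The normalizing constant is 0.53×0.73 + 0.35×0.27 = 0.481400
Posterior = 0.094500 / 0.481400 ≈ 0.196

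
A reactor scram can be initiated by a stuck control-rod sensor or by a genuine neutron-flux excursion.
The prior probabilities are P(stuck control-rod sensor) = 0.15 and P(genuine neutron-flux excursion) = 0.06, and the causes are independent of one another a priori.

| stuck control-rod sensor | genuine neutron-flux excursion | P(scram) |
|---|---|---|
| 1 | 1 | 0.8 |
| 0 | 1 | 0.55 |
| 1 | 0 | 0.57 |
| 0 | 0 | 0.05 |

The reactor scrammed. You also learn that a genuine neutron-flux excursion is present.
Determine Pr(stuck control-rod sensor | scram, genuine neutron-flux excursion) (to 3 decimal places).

Numerator (weight on configurations with stuck control-rod sensor): 0.8×0.15 = 0.120000
The normalizing constant is 0.55×0.85 + 0.8×0.15 = 0.587500
Posterior = 0.120000 / 0.587500 ≈ 0.204

Pr(stuck control-rod sensor | scram, genuine neutron-flux excursion) ≈ 0.204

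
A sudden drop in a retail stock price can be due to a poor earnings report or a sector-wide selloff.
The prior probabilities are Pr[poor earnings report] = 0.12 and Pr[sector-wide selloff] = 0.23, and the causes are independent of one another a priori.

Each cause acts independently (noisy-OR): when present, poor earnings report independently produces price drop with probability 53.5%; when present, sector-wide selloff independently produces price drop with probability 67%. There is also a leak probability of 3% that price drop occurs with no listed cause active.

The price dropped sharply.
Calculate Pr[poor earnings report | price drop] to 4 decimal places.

Under noisy-OR, P(price drop | causes) = 1 − (1−0.03)·∏(1−qᵢ) over the active causes.
For the numerator, keep only poor earnings report=true terms: 0.050723 + 0.023492 = 0.074215
The normalizing constant is 0.03·0.88·0.77 + 0.6799·0.88·0.23 + 0.54895·0.12·0.77 + 0.851154·0.12·0.23 = 0.232155
Posterior = 0.074215 / 0.232155 ≈ 0.3197

Pr[poor earnings report | price drop] ≈ 0.3197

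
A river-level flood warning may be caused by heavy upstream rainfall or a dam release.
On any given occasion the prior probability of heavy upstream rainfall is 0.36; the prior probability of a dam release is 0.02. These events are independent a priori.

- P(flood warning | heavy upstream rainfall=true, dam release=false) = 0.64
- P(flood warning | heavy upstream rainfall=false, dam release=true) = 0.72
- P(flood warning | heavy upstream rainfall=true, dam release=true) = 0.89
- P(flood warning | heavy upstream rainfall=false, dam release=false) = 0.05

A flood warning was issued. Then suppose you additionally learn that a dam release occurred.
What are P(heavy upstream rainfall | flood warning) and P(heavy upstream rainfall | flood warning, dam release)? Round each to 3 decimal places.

P(flood warning) = 0.05×0.64×0.98 + 0.72×0.64×0.02 + 0.64×0.36×0.98 + 0.89×0.36×0.02 = 0.031360 + 0.009216 + 0.225792 + 0.006408 = 0.272776
The heavy upstream rainfall-present share is 0.225792 + 0.006408 = 0.232200.
P(heavy upstream rainfall | flood warning) = 0.232200 / 0.272776 ≈ 0.851

With the extra evidence:
P(flood warning | dam release) = 0.72*0.64 + 0.89*0.36 = 0.460800 + 0.320400 = 0.781200
Of this, 0.320400 comes from 0.89*0.36 (the heavy upstream rainfall=true cases).
So P(heavy upstream rainfall | flood warning, dam release) = 0.320400/0.781200 ≈ 0.410.
— dam release explains away the evidence for heavy upstream rainfall.

P(heavy upstream rainfall | flood warning) ≈ 0.851; P(heavy upstream rainfall | flood warning, dam release) ≈ 0.410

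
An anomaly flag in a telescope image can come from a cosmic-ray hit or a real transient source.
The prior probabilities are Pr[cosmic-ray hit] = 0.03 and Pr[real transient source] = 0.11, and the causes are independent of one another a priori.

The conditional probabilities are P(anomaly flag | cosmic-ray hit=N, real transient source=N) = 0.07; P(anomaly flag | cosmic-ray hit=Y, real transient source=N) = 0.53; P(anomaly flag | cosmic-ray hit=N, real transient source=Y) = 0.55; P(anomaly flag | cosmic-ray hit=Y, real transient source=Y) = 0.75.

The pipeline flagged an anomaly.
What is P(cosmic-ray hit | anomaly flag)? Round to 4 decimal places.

P(cosmic-ray hit | anomaly flag) ≈ 0.1225

Enumerate the 4 (cosmic-ray hit, real transient source) configurations and weight by the priors:
  P(anomaly flag) = 0.07·0.97·0.89 + 0.55·0.97·0.11 + 0.53·0.03·0.89 + 0.75·0.03·0.11
        = 0.060431 + 0.058685 + 0.014151 + 0.002475 = 0.135742
The terms with cosmic-ray hit present sum to 0.016626, so
  P(cosmic-ray hit | anomaly flag) = 0.016626 / 0.135742 ≈ 0.1225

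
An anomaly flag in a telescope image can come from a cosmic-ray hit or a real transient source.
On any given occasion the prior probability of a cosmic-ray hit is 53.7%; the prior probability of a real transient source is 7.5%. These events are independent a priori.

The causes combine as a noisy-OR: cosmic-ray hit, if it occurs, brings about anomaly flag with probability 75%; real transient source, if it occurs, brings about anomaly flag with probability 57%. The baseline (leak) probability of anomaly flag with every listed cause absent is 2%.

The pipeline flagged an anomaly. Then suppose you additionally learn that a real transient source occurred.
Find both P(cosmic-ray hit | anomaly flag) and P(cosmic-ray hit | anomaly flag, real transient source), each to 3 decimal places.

Under noisy-OR, P(anomaly flag | causes) = 1 − (1−0.02)·∏(1−qᵢ) over the active causes.
Sum P(anomaly flag|·) weighted by the priors over the 4 (cosmic-ray hit, real transient source) configurations:
  P(anomaly flag) = 0.02·0.463·0.925 + 0.5786·0.463·0.075 + 0.755·0.537·0.925 + 0.89465·0.537·0.075
        = 0.008566 + 0.020092 + 0.375027 + 0.036032 = 0.439717
Keeping only the cosmic-ray hit-present terms gives 0.411059, so
  P(cosmic-ray hit | anomaly flag) = 0.411059 / 0.439717 ≈ 0.935

With the extra evidence:
By total probability over both values of cosmic-ray hit:
  P(anomaly flag | real transient source) = 0.5786·0.463 + 0.89465·0.537
        = 0.267892 + 0.480427 = 0.748319
The terms with cosmic-ray hit present sum to 0.480427, so
  P(cosmic-ray hit | anomaly flag, real transient source) = 0.480427 / 0.748319 ≈ 0.642
— real transient source explains away the evidence for cosmic-ray hit.

P(cosmic-ray hit | anomaly flag) ≈ 0.935; P(cosmic-ray hit | anomaly flag, real transient source) ≈ 0.642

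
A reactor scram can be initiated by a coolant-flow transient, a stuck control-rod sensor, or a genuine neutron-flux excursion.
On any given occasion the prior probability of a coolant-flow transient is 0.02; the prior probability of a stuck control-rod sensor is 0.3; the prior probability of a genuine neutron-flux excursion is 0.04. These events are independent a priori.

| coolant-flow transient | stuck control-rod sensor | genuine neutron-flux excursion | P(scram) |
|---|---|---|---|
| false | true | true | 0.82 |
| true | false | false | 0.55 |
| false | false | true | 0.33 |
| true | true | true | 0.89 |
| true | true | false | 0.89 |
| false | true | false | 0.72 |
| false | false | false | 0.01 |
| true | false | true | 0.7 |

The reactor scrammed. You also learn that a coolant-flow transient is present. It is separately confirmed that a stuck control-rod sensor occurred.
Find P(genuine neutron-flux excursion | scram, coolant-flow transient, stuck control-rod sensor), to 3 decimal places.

P(genuine neutron-flux excursion | scram, coolant-flow transient, stuck control-rod sensor) ≈ 0.040

By total probability over both values of genuine neutron-flux excursion:
  P(scram | coolant-flow transient, stuck control-rod sensor) = 0.89×0.96 + 0.89×0.04
        = 0.854400 + 0.035600 = 0.890000
Configurations with genuine neutron-flux excursion contribute 0.035600, so
  P(genuine neutron-flux excursion | scram, coolant-flow transient, stuck control-rod sensor) = 0.035600 / 0.890000 ≈ 0.040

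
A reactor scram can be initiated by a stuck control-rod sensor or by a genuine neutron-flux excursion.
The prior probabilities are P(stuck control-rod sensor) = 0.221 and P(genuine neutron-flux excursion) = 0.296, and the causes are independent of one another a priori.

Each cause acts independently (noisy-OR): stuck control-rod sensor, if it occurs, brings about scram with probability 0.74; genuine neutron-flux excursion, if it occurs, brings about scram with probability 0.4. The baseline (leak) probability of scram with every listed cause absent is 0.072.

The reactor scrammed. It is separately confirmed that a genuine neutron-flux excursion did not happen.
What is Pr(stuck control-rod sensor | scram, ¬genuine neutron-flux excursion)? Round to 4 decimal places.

Pr(stuck control-rod sensor | scram, ¬genuine neutron-flux excursion) ≈ 0.7493

Under noisy-OR, P(scram | causes) = 1 − (1−0.072)·∏(1−qᵢ) over the active causes.
For the numerator, keep only stuck control-rod sensor=true terms: 0.75872·0.221 = 0.167677
The normalizing constant is 0.072·0.779 + 0.75872·0.221 = 0.223765
P(stuck control-rod sensor | scram, ¬genuine neutron-flux excursion) = 0.167677/0.223765 ≈ 0.7493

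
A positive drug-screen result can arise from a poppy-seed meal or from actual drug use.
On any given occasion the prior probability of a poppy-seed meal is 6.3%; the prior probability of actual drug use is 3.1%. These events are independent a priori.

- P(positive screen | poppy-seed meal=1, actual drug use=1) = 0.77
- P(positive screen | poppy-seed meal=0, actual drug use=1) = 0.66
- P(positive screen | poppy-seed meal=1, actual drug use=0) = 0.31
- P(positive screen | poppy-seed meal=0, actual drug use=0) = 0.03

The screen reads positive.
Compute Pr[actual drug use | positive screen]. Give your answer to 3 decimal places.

Sum P(positive screen|·) weighted by the priors over the 4 (poppy-seed meal, actual drug use) configurations:
  P(positive screen) = 0.03*0.937*0.969 + 0.66*0.937*0.031 + 0.31*0.063*0.969 + 0.77*0.063*0.031
        = 0.027239 + 0.019171 + 0.018925 + 0.001504 = 0.066839
The terms with actual drug use present sum to 0.020675, so
  P(actual drug use | positive screen) = 0.020675 / 0.066839 ≈ 0.309

Pr[actual drug use | positive screen] ≈ 0.309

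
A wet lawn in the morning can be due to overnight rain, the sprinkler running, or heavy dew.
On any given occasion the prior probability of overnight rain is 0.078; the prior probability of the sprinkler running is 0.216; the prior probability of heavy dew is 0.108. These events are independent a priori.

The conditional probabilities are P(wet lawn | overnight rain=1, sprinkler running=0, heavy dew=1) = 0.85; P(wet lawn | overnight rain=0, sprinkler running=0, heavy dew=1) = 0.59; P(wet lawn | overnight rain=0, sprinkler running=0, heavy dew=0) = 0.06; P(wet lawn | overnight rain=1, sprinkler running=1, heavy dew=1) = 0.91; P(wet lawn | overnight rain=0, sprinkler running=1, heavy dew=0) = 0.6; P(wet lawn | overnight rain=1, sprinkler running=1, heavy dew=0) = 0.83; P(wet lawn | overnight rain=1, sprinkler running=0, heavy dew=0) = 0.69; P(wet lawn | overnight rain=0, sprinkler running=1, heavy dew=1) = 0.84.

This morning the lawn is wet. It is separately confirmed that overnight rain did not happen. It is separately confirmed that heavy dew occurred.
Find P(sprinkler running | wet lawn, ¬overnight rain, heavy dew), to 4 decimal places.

By total probability over both values of sprinkler running:
  P(wet lawn | ¬overnight rain, heavy dew) = 0.59·0.784 + 0.84·0.216
        = 0.462560 + 0.181440 = 0.644000
Keeping only the sprinkler running-present terms gives 0.181440, so
  P(sprinkler running | wet lawn, ¬overnight rain, heavy dew) = 0.181440 / 0.644000 ≈ 0.2817

P(sprinkler running | wet lawn, ¬overnight rain, heavy dew) ≈ 0.2817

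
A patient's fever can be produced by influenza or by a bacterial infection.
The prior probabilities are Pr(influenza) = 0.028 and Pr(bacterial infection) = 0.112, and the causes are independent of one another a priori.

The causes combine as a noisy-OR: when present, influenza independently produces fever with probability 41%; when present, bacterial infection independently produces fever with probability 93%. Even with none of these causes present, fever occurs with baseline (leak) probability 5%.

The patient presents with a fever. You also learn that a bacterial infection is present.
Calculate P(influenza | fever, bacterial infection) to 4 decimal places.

P(influenza | fever, bacterial infection) ≈ 0.0288

Under noisy-OR, P(fever | causes) = 1 − (1−0.05)·∏(1−qᵢ) over the active causes.
By total probability over both values of influenza:
  P(fever | bacterial infection) = 0.9335·0.972 + 0.960765·0.028
        = 0.907362 + 0.026901 = 0.934263
Configurations with influenza contribute 0.026901, so
  P(influenza | fever, bacterial infection) = 0.026901 / 0.934263 ≈ 0.0288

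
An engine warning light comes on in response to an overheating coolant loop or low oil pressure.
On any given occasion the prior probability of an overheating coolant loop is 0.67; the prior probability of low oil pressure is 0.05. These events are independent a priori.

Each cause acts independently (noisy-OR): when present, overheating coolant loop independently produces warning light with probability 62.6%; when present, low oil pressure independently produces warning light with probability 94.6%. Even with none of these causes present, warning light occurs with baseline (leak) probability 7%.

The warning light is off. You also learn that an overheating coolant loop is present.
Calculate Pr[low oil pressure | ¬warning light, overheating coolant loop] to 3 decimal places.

Under noisy-OR, P(warning light | causes) = 1 − (1−0.07)·∏(1−qᵢ) over the active causes.
Enumerate both values of low oil pressure and weight by the priors:
  P(¬warning light | overheating coolant loop) = 0.34782*0.95 + 0.018782*0.05
        = 0.330429 + 0.000939 = 0.331368
Configurations with low oil pressure contribute 0.000939, so
  P(low oil pressure | ¬warning light, overheating coolant loop) = 0.000939 / 0.331368 ≈ 0.003

Pr[low oil pressure | ¬warning light, overheating coolant loop] ≈ 0.003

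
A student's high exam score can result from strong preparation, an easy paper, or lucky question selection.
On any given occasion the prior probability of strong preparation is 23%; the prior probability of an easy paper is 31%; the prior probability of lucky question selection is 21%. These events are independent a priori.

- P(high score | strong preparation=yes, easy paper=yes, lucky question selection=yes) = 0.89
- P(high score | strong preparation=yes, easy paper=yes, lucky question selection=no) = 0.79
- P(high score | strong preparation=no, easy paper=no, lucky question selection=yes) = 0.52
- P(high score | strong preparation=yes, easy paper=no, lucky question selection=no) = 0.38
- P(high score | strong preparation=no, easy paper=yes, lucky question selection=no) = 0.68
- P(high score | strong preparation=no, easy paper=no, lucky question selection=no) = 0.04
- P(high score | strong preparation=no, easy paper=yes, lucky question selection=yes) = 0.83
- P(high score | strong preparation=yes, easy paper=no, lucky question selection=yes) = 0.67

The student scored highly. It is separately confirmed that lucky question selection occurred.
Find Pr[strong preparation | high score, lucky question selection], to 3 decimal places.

Pr[strong preparation | high score, lucky question selection] ≈ 0.264

By total probability over the 4 (strong preparation, easy paper) configurations:
  P(high score | lucky question selection) = 0.52×0.77×0.69 + 0.83×0.77×0.31 + 0.67×0.23×0.69 + 0.89×0.23×0.31
        = 0.276276 + 0.198121 + 0.106329 + 0.063457 = 0.644183
Configurations with strong preparation contribute 0.169786, so
  P(strong preparation | high score, lucky question selection) = 0.169786 / 0.644183 ≈ 0.264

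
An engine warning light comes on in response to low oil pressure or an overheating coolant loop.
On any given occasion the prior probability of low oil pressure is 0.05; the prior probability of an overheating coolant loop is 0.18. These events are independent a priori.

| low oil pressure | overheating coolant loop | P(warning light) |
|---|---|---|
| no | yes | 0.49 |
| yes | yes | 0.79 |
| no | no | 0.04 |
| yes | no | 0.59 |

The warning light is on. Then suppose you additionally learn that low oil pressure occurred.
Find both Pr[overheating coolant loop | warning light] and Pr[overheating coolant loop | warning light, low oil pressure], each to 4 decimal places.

Pr[overheating coolant loop | warning light] ≈ 0.6215; Pr[overheating coolant loop | warning light, low oil pressure] ≈ 0.2272

Sum P(warning light|·) weighted by the priors over the 4 (low oil pressure, overheating coolant loop) configurations:
  P(warning light) = 0.04·0.95·0.82 + 0.49·0.95·0.18 + 0.59·0.05·0.82 + 0.79·0.05·0.18
        = 0.031160 + 0.083790 + 0.024190 + 0.007110 = 0.146250
The terms with overheating coolant loop present sum to 0.090900, so
  P(overheating coolant loop | warning light) = 0.090900 / 0.146250 ≈ 0.6215

Now also conditioning on low oil pressure=true:
By total probability over both values of overheating coolant loop:
  P(warning light | low oil pressure) = 0.59·0.82 + 0.79·0.18
        = 0.483800 + 0.142200 = 0.626000
Keeping only the overheating coolant loop-present terms gives 0.142200, so
  P(overheating coolant loop | warning light, low oil pressure) = 0.142200 / 0.626000 ≈ 0.2272
— low oil pressure explains away the evidence for overheating coolant loop.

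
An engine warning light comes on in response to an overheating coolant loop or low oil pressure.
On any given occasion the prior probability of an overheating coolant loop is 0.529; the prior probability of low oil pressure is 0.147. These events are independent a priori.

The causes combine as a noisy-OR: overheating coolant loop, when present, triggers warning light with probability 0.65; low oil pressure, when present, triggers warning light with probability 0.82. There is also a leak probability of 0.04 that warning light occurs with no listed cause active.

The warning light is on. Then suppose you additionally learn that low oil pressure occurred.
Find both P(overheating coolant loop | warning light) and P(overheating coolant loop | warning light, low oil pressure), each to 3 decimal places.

P(overheating coolant loop | warning light) ≈ 0.836; P(overheating coolant loop | warning light, low oil pressure) ≈ 0.561

Under noisy-OR, P(warning light | causes) = 1 − (1−0.04)·∏(1−qᵢ) over the active causes.
P(warning light) = 0.04×0.471×0.853 + 0.8272×0.471×0.147 + 0.664×0.529×0.853 + 0.93952×0.529×0.147 = 0.016071 + 0.057273 + 0.299621 + 0.073060 = 0.446025
Restricting to configurations with overheating coolant loop present: 0.299621 + 0.073060 = 0.372681.
P(overheating coolant loop | warning light) = 0.372681 / 0.446025 ≈ 0.836

Now also conditioning on low oil pressure=true:
P(warning light | low oil pressure) = 0.8272·0.471 + 0.93952·0.529 = 0.389611 + 0.497006 = 0.886617
The overheating coolant loop-present share is 0.93952·0.529 = 0.497006.
Hence the posterior is 0.497006/0.886617 ≈ 0.561.
Conditioning on low oil pressure lowers the posterior on overheating coolant loop: the classic explaining-away effect in a common-effect structure.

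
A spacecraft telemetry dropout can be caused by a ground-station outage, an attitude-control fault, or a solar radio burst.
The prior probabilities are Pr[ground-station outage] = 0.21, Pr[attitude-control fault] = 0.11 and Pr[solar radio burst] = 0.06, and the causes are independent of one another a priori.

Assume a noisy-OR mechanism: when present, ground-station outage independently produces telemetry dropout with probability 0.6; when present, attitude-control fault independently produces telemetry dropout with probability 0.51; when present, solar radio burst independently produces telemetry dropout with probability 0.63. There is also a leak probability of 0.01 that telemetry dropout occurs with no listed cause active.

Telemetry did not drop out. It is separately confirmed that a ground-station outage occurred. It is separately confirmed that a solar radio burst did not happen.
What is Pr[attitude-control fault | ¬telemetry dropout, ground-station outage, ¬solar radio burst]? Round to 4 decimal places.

Pr[attitude-control fault | ¬telemetry dropout, ground-station outage, ¬solar radio burst] ≈ 0.0571

Under noisy-OR, P(telemetry dropout | causes) = 1 − (1−0.01)·∏(1−qᵢ) over the active causes.
Enumerate both values of attitude-control fault and weight by the priors:
  P(¬telemetry dropout | ground-station outage, ¬solar radio burst) = 0.396×0.89 + 0.19404×0.11
        = 0.352440 + 0.021344 = 0.373784
Configurations with attitude-control fault contribute 0.021344, so
  P(attitude-control fault | ¬telemetry dropout, ground-station outage, ¬solar radio burst) = 0.021344 / 0.373784 ≈ 0.0571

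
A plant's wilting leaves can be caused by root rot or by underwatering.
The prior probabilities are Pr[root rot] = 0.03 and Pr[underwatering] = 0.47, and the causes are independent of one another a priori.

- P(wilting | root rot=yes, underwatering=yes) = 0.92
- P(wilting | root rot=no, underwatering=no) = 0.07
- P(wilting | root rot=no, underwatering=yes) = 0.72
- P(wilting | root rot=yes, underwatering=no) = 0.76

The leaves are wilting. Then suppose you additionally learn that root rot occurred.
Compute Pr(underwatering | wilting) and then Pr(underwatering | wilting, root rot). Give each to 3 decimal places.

For the numerator, keep only underwatering=true terms: 0.328248 + 0.012972 = 0.341220
Denominator P(wilting): 0.07*0.97*0.53 + 0.72*0.97*0.47 + 0.76*0.03*0.53 + 0.92*0.03*0.47 = 0.389291
P(underwatering | wilting) = 0.341220/0.389291 ≈ 0.877

Now also conditioning on root rot=true:
By total probability over both values of underwatering:
  P(wilting | root rot) = 0.76·0.53 + 0.92·0.47
        = 0.402800 + 0.432400 = 0.835200
Configurations with underwatering contribute 0.432400, so
  P(underwatering | wilting, root rot) = 0.432400 / 0.835200 ≈ 0.518
— root rot explains away the evidence for underwatering.

Pr(underwatering | wilting) ≈ 0.877; Pr(underwatering | wilting, root rot) ≈ 0.518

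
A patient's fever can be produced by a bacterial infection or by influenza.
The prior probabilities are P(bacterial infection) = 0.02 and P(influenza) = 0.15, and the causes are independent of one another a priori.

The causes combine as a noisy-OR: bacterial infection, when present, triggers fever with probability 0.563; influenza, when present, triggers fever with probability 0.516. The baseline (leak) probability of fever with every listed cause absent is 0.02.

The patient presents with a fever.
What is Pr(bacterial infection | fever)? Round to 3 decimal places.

Under noisy-OR, P(fever | causes) = 1 − (1−0.02)·∏(1−qᵢ) over the active causes.
Sum P(fever|·) weighted by the priors over the 4 (bacterial infection, influenza) configurations:
  P(fever) = 0.02*0.98*0.85 + 0.52568*0.98*0.15 + 0.57174*0.02*0.85 + 0.792722*0.02*0.15
        = 0.016660 + 0.077275 + 0.009720 + 0.002378 = 0.106033
Configurations with bacterial infection contribute 0.012098, so
  P(bacterial infection | fever) = 0.012098 / 0.106033 ≈ 0.114

Pr(bacterial infection | fever) ≈ 0.114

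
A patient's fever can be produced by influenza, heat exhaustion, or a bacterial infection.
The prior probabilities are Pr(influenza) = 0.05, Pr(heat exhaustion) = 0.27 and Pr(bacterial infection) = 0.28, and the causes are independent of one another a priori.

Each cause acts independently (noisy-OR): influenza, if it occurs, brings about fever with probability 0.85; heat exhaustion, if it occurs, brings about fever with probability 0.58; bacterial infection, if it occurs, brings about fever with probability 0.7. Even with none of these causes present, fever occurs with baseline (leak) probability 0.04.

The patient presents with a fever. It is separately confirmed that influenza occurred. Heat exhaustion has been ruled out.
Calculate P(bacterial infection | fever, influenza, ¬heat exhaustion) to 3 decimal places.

Under noisy-OR, P(fever | causes) = 1 − (1−0.04)·∏(1−qᵢ) over the active causes.
By total probability over both values of bacterial infection:
  P(fever | influenza, ¬heat exhaustion) = 0.856·0.72 + 0.9568·0.28
        = 0.616320 + 0.267904 = 0.884224
Configurations with bacterial infection contribute 0.267904, so
  P(bacterial infection | fever, influenza, ¬heat exhaustion) = 0.267904 / 0.884224 ≈ 0.303

P(bacterial infection | fever, influenza, ¬heat exhaustion) ≈ 0.303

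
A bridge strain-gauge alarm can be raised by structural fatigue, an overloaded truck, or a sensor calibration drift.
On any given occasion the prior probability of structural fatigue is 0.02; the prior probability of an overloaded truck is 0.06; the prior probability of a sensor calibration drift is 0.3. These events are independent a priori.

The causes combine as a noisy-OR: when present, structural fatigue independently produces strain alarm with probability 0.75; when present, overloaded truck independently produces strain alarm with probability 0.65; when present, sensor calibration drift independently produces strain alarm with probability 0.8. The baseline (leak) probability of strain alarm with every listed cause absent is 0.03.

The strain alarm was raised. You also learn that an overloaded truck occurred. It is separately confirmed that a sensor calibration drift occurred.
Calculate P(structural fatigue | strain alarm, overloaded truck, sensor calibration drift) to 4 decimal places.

Under noisy-OR, P(strain alarm | causes) = 1 − (1−0.03)·∏(1−qᵢ) over the active causes.
P(strain alarm | overloaded truck, sensor calibration drift) = 0.9321·0.98 + 0.983025·0.02 = 0.913458 + 0.019661 = 0.933119
Restricting to configurations with structural fatigue present: 0.983025·0.02 = 0.019661.
Hence the posterior is 0.019661/0.933119 ≈ 0.0211.

P(structural fatigue | strain alarm, overloaded truck, sensor calibration drift) ≈ 0.0211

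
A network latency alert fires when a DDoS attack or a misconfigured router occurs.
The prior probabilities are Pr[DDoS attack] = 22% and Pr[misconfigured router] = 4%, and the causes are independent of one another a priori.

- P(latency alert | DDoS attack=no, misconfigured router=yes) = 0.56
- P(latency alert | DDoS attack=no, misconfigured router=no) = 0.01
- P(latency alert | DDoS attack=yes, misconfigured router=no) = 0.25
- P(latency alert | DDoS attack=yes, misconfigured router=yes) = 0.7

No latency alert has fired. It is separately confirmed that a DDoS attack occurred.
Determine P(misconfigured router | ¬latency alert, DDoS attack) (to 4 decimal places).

P(misconfigured router | ¬latency alert, DDoS attack) ≈ 0.0164

Numerator (weight on configurations with misconfigured router): 0.3*0.04 = 0.012000
Denominator P(¬latency alert | DDoS attack): 0.75*0.96 + 0.3*0.04 = 0.732000
P(misconfigured router | ¬latency alert, DDoS attack) = 0.012000/0.732000 ≈ 0.0164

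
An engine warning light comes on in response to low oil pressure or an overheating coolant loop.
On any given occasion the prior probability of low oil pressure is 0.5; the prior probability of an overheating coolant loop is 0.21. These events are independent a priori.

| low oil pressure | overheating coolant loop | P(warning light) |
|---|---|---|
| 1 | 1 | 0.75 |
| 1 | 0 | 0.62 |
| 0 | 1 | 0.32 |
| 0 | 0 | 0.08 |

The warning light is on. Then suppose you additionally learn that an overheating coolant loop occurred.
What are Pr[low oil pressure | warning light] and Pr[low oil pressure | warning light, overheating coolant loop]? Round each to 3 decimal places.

P(warning light) = 0.08×0.5×0.79 + 0.32×0.5×0.21 + 0.62×0.5×0.79 + 0.75×0.5×0.21 = 0.031600 + 0.033600 + 0.244900 + 0.078750 = 0.388850
Of this, 0.323650 comes from 0.244900 + 0.078750 (the low oil pressure=true cases).
Hence the posterior is 0.323650/0.388850 ≈ 0.832.

With the extra evidence:
P(warning light | overheating coolant loop) = 0.32*0.5 + 0.75*0.5 = 0.160000 + 0.375000 = 0.535000
Restricting to configurations with low oil pressure present: 0.75*0.5 = 0.375000.
Hence the posterior is 0.375000/0.535000 ≈ 0.701.
The drop from 0.832 to 0.701 is the explaining-away (discounting) effect.

Pr[low oil pressure | warning light] ≈ 0.832; Pr[low oil pressure | warning light, overheating coolant loop] ≈ 0.701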